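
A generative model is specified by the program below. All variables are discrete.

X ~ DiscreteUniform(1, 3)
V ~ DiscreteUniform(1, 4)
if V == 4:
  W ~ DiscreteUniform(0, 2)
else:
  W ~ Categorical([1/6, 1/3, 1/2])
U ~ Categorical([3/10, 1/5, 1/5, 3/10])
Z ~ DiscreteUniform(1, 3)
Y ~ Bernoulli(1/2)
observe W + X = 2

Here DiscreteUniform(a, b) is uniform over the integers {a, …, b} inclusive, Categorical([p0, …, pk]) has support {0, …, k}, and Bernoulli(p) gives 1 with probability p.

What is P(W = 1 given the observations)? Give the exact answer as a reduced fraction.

P(W = 1 | obs) = 8/13

Enumerate traces; 192 have nonzero weight after conditioning:
  (X=1, V=1, W=1, U=0, Z=1, Y=0) weight 1/720
  (X=1, V=1, W=1, U=0, Z=1, Y=1) weight 1/720
  (X=1, V=1, W=1, U=0, Z=2, Y=0) weight 1/720
  (X=1, V=1, W=1, U=0, Z=2, Y=1) weight 1/720
  (X=1, V=1, W=1, U=0, Z=3, Y=0) weight 1/720
  (X=1, V=1, W=1, U=0, Z=3, Y=1) weight 1/720
  (X=1, V=1, W=1, U=1, Z=1, Y=0) weight 1/1080
  (X=1, V=1, W=1, U=1, Z=1, Y=1) weight 1/1080
  (X=2, V=1, W=0, U=0, Z=1, Y=0) weight 1/1440
  … 183 more
Group by W:
  weight(W=0) = 5/72
  weight(W=1) = 1/9
Total weight = 5/72 + 1/9 = 13/72
P(W=0 | obs) = 5/72 / 13/72 = 5/13
P(W=1 | obs) = 1/9 / 13/72 = 8/13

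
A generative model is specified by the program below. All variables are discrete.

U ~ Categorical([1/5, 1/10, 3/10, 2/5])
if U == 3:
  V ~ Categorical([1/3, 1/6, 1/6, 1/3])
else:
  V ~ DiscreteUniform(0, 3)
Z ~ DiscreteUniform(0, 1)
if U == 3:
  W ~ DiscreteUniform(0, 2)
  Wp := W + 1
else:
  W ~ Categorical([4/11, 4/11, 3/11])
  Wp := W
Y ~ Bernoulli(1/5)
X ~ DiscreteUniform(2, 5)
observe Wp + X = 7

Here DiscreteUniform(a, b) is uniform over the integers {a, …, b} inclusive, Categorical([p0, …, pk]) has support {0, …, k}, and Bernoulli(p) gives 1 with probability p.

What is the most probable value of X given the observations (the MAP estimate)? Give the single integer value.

argmax_v P(X = v | obs) = 5

Enumerate traces; 80 have nonzero weight after conditioning:
  (U=0, V=0, Z=0, W=2, Y=0, X=5) weight 3/2200
  (U=0, V=0, Z=0, W=2, Y=1, X=5) weight 3/8800
  (U=0, V=0, Z=1, W=2, Y=0, X=5) weight 3/2200
  (U=0, V=0, Z=1, W=2, Y=1, X=5) weight 3/8800
  (U=0, V=1, Z=0, W=2, Y=0, X=5) weight 3/2200
  (U=0, V=1, Z=0, W=2, Y=1, X=5) weight 3/8800
  (U=0, V=1, Z=1, W=2, Y=0, X=5) weight 3/2200
  (U=0, V=1, Z=1, W=2, Y=1, X=5) weight 3/8800
  (U=3, V=0, Z=0, W=2, Y=0, X=4) weight 1/225
  … 71 more
Group by X:
  weight(X=4) = 1/30
  weight(X=5) = 49/660
Total weight = 1/30 + 49/660 = 71/660
P(X=4 | obs) = 1/30 / 71/660 = 22/71
P(X=5 | obs) = 49/660 / 71/660 = 49/71
argmax = 5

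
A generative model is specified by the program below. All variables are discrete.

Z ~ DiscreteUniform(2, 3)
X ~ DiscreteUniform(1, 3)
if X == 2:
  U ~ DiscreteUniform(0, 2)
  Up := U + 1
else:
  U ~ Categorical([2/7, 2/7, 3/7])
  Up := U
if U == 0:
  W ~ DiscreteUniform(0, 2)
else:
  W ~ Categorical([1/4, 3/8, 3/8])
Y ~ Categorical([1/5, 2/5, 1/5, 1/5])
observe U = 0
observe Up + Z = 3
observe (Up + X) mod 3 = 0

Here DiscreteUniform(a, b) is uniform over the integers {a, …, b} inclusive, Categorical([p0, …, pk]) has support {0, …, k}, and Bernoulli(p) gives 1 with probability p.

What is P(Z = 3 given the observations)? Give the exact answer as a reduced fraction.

Enumerate traces; 24 have nonzero weight after conditioning:
  (Z=2, X=2, U=0, W=0, Y=0) weight 1/270
  (Z=2, X=2, U=0, W=0, Y=1) weight 1/135
  (Z=2, X=2, U=0, W=0, Y=2) weight 1/270
  (Z=2, X=2, U=0, W=0, Y=3) weight 1/270
  (Z=2, X=2, U=0, W=1, Y=0) weight 1/270
  (Z=2, X=2, U=0, W=1, Y=1) weight 1/135
  (Z=2, X=2, U=0, W=1, Y=2) weight 1/270
  (Z=2, X=2, U=0, W=1, Y=3) weight 1/270
  (Z=3, X=3, U=0, W=0, Y=0) weight 1/315
  … 15 more
Group by Z:
  weight(Z=2) = 1/18
  weight(Z=3) = 1/21
Total weight = 1/18 + 1/21 = 13/126
P(Z=2 | obs) = 1/18 / 13/126 = 7/13
P(Z=3 | obs) = 1/21 / 13/126 = 6/13

P(Z = 3 | obs) = 6/13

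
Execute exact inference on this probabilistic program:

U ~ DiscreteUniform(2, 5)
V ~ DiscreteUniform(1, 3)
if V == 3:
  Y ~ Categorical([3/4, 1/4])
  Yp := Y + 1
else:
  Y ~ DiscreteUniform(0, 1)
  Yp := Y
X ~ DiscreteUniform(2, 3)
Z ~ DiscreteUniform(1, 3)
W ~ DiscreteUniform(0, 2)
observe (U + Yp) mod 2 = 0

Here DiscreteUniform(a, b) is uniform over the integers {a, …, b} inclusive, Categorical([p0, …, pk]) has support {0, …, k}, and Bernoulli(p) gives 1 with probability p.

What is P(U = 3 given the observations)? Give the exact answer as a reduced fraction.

Enumerate traces; 216 have nonzero weight after conditioning:
  (U=2, V=1, Y=0, X=2, Z=1, W=0) weight 1/432
  (U=2, V=1, Y=0, X=2, Z=1, W=1) weight 1/432
  (U=2, V=1, Y=0, X=2, Z=1, W=2) weight 1/432
  (U=2, V=1, Y=0, X=2, Z=2, W=0) weight 1/432
  (U=2, V=1, Y=0, X=2, Z=2, W=1) weight 1/432
  (U=2, V=1, Y=0, X=2, Z=2, W=2) weight 1/432
  (U=2, V=1, Y=0, X=2, Z=3, W=0) weight 1/432
  (U=2, V=1, Y=0, X=2, Z=3, W=1) weight 1/432
  (U=3, V=1, Y=1, X=2, Z=1, W=0) weight 1/432
  (U=4, V=1, Y=0, X=2, Z=1, W=0) weight 1/432
  … 206 more
Group by U:
  weight(U=2) = 5/48
  weight(U=3) = 7/48
  weight(U=4) = 5/48
  weight(U=5) = 7/48
Total weight = 5/48 + 7/48 + 5/48 + 7/48 = 1/2
P(U=2 | obs) = 5/48 / 1/2 = 5/24
P(U=3 | obs) = 7/48 / 1/2 = 7/24
P(U=4 | obs) = 5/48 / 1/2 = 5/24
P(U=5 | obs) = 7/48 / 1/2 = 7/24

P(U = 3 | obs) = 7/24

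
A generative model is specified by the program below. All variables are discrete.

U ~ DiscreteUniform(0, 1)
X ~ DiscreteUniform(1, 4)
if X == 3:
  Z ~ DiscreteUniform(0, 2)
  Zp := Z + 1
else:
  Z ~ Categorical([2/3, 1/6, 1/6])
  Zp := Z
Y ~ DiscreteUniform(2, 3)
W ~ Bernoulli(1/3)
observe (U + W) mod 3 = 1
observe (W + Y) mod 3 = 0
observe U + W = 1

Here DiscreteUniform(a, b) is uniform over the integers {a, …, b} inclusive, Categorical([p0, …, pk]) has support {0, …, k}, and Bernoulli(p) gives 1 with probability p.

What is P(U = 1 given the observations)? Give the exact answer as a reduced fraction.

P(U = 1 | obs) = 2/3

Enumerate traces; 24 have nonzero weight after conditioning:
  (U=0, X=1, Z=0, Y=2, W=1) weight 1/72
  (U=0, X=1, Z=1, Y=2, W=1) weight 1/288
  (U=0, X=1, Z=2, Y=2, W=1) weight 1/288
  (U=0, X=2, Z=0, Y=2, W=1) weight 1/72
  (U=0, X=2, Z=1, Y=2, W=1) weight 1/288
  (U=0, X=2, Z=2, Y=2, W=1) weight 1/288
  (U=0, X=3, Z=0, Y=2, W=1) weight 1/144
  (U=0, X=3, Z=1, Y=2, W=1) weight 1/144
  (U=1, X=1, Z=0, Y=3, W=0) weight 1/36
  … 15 more
Group by U:
  weight(U=0) = 1/12
  weight(U=1) = 1/6
Total weight = 1/12 + 1/6 = 1/4
P(U=0 | obs) = 1/12 / 1/4 = 1/3
P(U=1 | obs) = 1/6 / 1/4 = 2/3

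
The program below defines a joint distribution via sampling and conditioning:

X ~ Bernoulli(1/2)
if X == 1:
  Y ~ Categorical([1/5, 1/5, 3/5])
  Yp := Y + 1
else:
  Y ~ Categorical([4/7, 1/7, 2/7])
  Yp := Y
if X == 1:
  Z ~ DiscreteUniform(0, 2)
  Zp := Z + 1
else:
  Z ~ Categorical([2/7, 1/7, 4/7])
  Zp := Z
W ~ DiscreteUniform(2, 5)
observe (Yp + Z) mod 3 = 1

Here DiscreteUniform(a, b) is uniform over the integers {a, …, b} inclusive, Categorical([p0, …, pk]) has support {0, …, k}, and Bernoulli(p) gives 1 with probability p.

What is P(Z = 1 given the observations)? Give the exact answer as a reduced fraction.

Enumerate traces; 24 have nonzero weight after conditioning:
  (X=0, Y=0, Z=1, W=2) weight 1/98
  (X=0, Y=0, Z=1, W=3) weight 1/98
  (X=0, Y=0, Z=1, W=4) weight 1/98
  (X=0, Y=0, Z=1, W=5) weight 1/98
  (X=0, Y=1, Z=0, W=2) weight 1/196
  (X=0, Y=1, Z=0, W=3) weight 1/196
  (X=0, Y=1, Z=0, W=4) weight 1/196
  (X=0, Y=1, Z=0, W=5) weight 1/196
  (X=0, Y=2, Z=2, W=2) weight 1/49
  … 15 more
Group by Z:
  weight(Z=0) = 79/1470
  weight(Z=1) = 69/490
  weight(Z=2) = 169/1470
Total weight = 79/1470 + 69/490 + 169/1470 = 13/42
P(Z=0 | obs) = 79/1470 / 13/42 = 79/455
P(Z=1 | obs) = 69/490 / 13/42 = 207/455
P(Z=2 | obs) = 169/1470 / 13/42 = 13/35

P(Z = 1 | obs) = 207/455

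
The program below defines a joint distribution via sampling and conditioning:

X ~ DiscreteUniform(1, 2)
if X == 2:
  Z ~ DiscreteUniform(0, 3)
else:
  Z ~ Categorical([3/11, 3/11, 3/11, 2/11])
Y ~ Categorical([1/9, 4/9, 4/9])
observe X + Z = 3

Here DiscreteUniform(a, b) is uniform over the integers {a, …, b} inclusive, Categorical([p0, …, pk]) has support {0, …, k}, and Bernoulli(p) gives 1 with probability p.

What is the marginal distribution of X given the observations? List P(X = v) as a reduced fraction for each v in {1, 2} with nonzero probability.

P(X=1) = 12/23, P(X=2) = 11/23

Enumerate traces; 6 have nonzero weight after conditioning:
  (X=1, Z=2, Y=0) weight 1/66
  (X=1, Z=2, Y=1) weight 2/33
  (X=1, Z=2, Y=2) weight 2/33
  (X=2, Z=1, Y=0) weight 1/72
  (X=2, Z=1, Y=1) weight 1/18
  (X=2, Z=1, Y=2) weight 1/18
Group by X:
  weight(X=1) = 3/22
  weight(X=2) = 1/8
Total weight = 3/22 + 1/8 = 23/88
P(X=1 | obs) = 3/22 / 23/88 = 12/23
P(X=2 | obs) = 1/8 / 23/88 = 11/23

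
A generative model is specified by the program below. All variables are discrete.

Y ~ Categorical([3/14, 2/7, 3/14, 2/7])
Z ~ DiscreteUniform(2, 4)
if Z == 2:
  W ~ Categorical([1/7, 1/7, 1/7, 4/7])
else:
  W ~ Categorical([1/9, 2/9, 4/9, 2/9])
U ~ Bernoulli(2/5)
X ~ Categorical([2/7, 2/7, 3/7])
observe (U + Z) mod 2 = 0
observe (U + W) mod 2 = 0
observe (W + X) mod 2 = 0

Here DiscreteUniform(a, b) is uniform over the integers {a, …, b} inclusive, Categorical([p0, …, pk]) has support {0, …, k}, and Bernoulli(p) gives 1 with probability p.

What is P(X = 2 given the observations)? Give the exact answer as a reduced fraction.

P(X = 2 | obs) = 477/907

Enumerate traces; 40 have nonzero weight after conditioning:
  (Y=0, Z=2, W=0, U=0, X=0) weight 3/1715
  (Y=0, Z=2, W=0, U=0, X=2) weight 9/3430
  (Y=0, Z=2, W=2, U=0, X=0) weight 3/1715
  (Y=0, Z=2, W=2, U=0, X=2) weight 9/3430
  (Y=0, Z=3, W=1, U=1, X=1) weight 4/2205
  (Y=0, Z=3, W=3, U=1, X=1) weight 4/2205
  (Y=0, Z=4, W=0, U=0, X=0) weight 1/735
  (Y=0, Z=4, W=0, U=0, X=2) weight 1/490
  … 32 more
Group by X:
  weight(X=0) = 106/2205
  weight(X=1) = 16/945
  weight(X=2) = 53/735
Total weight = 106/2205 + 16/945 + 53/735 = 907/6615
P(X=0 | obs) = 106/2205 / 907/6615 = 318/907
P(X=1 | obs) = 16/945 / 907/6615 = 112/907
P(X=2 | obs) = 53/735 / 907/6615 = 477/907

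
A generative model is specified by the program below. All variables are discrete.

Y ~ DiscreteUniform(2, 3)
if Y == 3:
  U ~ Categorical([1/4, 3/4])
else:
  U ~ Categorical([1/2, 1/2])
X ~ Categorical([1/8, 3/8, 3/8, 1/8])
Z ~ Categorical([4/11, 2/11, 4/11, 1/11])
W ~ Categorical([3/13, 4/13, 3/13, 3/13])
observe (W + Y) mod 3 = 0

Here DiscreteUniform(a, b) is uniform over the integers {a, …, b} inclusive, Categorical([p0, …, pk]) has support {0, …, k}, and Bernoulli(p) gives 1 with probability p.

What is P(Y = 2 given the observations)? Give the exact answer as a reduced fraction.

Enumerate traces; 96 have nonzero weight after conditioning:
  (Y=2, U=0, X=0, Z=0, W=1) weight 1/286
  (Y=2, U=0, X=0, Z=1, W=1) weight 1/572
  (Y=2, U=0, X=0, Z=2, W=1) weight 1/286
  (Y=2, U=0, X=0, Z=3, W=1) weight 1/1144
  (Y=2, U=0, X=1, Z=0, W=1) weight 3/286
  (Y=2, U=0, X=1, Z=1, W=1) weight 3/572
  (Y=2, U=0, X=1, Z=2, W=1) weight 3/286
  (Y=2, U=0, X=1, Z=3, W=1) weight 3/1144
  (Y=3, U=0, X=0, Z=0, W=0) weight 3/2288
  … 87 more
Group by Y:
  weight(Y=2) = 2/13
  weight(Y=3) = 3/13
Total weight = 2/13 + 3/13 = 5/13
P(Y=2 | obs) = 2/13 / 5/13 = 2/5
P(Y=3 | obs) = 3/13 / 5/13 = 3/5

P(Y = 2 | obs) = 2/5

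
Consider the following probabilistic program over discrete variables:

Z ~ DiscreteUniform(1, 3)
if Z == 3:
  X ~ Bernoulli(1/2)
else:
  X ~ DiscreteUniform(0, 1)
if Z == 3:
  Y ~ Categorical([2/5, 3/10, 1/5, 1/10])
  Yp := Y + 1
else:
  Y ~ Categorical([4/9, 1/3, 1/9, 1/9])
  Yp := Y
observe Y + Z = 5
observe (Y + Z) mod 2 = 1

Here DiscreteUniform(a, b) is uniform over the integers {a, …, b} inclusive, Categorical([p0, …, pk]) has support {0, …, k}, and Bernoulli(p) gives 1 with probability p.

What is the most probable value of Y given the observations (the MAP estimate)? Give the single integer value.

Enumerate traces; 4 have nonzero weight after conditioning:
  (Z=2, X=0, Y=3) weight 1/54
  (Z=2, X=1, Y=3) weight 1/54
  (Z=3, X=0, Y=2) weight 1/30
  (Z=3, X=1, Y=2) weight 1/30
Group by Y:
  weight(Y=2) = 1/15
  weight(Y=3) = 1/27
Total weight = 1/15 + 1/27 = 14/135
P(Y=2 | obs) = 1/15 / 14/135 = 9/14
P(Y=3 | obs) = 1/27 / 14/135 = 5/14
argmax = 2

argmax_v P(Y = v | obs) = 2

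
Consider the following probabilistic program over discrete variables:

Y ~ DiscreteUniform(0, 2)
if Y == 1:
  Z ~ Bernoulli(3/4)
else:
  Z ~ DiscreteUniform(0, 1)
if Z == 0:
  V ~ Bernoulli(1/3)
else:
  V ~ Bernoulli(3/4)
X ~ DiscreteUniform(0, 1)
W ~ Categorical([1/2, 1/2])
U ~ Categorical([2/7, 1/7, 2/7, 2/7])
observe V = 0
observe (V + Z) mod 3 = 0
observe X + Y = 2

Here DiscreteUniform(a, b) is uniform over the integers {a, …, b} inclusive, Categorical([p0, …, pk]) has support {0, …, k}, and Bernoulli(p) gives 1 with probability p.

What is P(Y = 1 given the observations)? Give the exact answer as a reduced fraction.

Enumerate traces; 16 have nonzero weight after conditioning:
  (Y=1, Z=0, V=0, X=1, W=0, U=0) weight 1/252
  (Y=1, Z=0, V=0, X=1, W=0, U=1) weight 1/504
  (Y=1, Z=0, V=0, X=1, W=0, U=2) weight 1/252
  (Y=1, Z=0, V=0, X=1, W=0, U=3) weight 1/252
  (Y=1, Z=0, V=0, X=1, W=1, U=0) weight 1/252
  (Y=1, Z=0, V=0, X=1, W=1, U=1) weight 1/504
  (Y=1, Z=0, V=0, X=1, W=1, U=2) weight 1/252
  (Y=1, Z=0, V=0, X=1, W=1, U=3) weight 1/252
  (Y=2, Z=0, V=0, X=0, W=0, U=0) weight 1/126
  … 7 more
Group by Y:
  weight(Y=1) = 1/36
  weight(Y=2) = 1/18
Total weight = 1/36 + 1/18 = 1/12
P(Y=1 | obs) = 1/36 / 1/12 = 1/3
P(Y=2 | obs) = 1/18 / 1/12 = 2/3

P(Y = 1 | obs) = 1/3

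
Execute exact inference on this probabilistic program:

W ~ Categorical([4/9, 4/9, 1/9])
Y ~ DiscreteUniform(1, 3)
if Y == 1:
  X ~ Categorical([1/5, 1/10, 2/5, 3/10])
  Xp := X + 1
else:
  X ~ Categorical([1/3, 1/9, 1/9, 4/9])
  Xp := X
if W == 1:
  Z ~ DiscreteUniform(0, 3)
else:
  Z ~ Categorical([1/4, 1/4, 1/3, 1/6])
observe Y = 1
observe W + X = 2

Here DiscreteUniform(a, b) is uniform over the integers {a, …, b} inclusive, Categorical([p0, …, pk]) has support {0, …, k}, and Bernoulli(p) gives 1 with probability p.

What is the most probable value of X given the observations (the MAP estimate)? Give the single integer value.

Enumerate traces; 12 have nonzero weight after conditioning:
  (W=0, Y=1, X=2, Z=0) weight 2/135
  (W=0, Y=1, X=2, Z=1) weight 2/135
  (W=0, Y=1, X=2, Z=2) weight 8/405
  (W=0, Y=1, X=2, Z=3) weight 4/405
  (W=1, Y=1, X=1, Z=0) weight 1/270
  (W=1, Y=1, X=1, Z=1) weight 1/270
  (W=1, Y=1, X=1, Z=2) weight 1/270
  (W=1, Y=1, X=1, Z=3) weight 1/270
  (W=2, Y=1, X=0, Z=0) weight 1/540
  … 3 more
Group by X:
  weight(X=0) = 1/135
  weight(X=1) = 2/135
  weight(X=2) = 8/135
Total weight = 1/135 + 2/135 + 8/135 = 11/135
P(X=0 | obs) = 1/135 / 11/135 = 1/11
P(X=1 | obs) = 2/135 / 11/135 = 2/11
P(X=2 | obs) = 8/135 / 11/135 = 8/11
argmax = 2

argmax_v P(X = v | obs) = 2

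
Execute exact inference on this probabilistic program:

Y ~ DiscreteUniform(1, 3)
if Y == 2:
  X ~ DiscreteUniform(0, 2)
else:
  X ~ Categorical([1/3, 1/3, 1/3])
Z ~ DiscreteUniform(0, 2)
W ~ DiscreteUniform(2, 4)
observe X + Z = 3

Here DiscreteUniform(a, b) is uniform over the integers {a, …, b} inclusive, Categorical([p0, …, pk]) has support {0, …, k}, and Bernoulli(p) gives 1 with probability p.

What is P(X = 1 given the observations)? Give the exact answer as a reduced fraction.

Enumerate traces; 18 have nonzero weight after conditioning:
  (Y=1, X=1, Z=2, W=2) weight 1/81
  (Y=1, X=1, Z=2, W=3) weight 1/81
  (Y=1, X=1, Z=2, W=4) weight 1/81
  (Y=1, X=2, Z=1, W=2) weight 1/81
  (Y=1, X=2, Z=1, W=3) weight 1/81
  (Y=1, X=2, Z=1, W=4) weight 1/81
  (Y=2, X=1, Z=2, W=2) weight 1/81
  (Y=2, X=1, Z=2, W=3) weight 1/81
  … 10 more
Group by X:
  weight(X=1) = 1/9
  weight(X=2) = 1/9
Total weight = 1/9 + 1/9 = 2/9
P(X=1 | obs) = 1/9 / 2/9 = 1/2
P(X=2 | obs) = 1/9 / 2/9 = 1/2

P(X = 1 | obs) = 1/2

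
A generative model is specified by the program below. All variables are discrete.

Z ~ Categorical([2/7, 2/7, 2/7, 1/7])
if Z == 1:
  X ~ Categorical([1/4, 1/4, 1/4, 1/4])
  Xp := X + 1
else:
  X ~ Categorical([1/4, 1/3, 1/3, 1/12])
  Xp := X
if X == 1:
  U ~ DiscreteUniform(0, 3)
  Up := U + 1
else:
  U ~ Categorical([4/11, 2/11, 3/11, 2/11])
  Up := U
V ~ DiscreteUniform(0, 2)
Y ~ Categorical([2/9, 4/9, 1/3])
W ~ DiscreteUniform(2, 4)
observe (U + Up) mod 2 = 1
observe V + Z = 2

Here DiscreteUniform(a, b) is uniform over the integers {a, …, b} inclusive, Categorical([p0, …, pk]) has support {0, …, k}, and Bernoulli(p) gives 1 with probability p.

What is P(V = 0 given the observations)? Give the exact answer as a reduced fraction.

Enumerate traces; 108 have nonzero weight after conditioning:
  (Z=0, X=1, U=0, V=2, Y=0, W=2) weight 1/1701
  (Z=0, X=1, U=0, V=2, Y=0, W=3) weight 1/1701
  (Z=0, X=1, U=0, V=2, Y=0, W=4) weight 1/1701
  (Z=0, X=1, U=0, V=2, Y=1, W=2) weight 2/1701
  (Z=0, X=1, U=0, V=2, Y=1, W=3) weight 2/1701
  (Z=0, X=1, U=0, V=2, Y=1, W=4) weight 2/1701
  (Z=0, X=1, U=0, V=2, Y=2, W=2) weight 1/1134
  (Z=0, X=1, U=0, V=2, Y=2, W=3) weight 1/1134
  (Z=1, X=1, U=0, V=1, Y=0, W=2) weight 1/2268
  (Z=2, X=1, U=0, V=0, Y=0, W=2) weight 1/1701
  … 98 more
Group by V:
  weight(V=0) = 2/63
  weight(V=1) = 1/42
  weight(V=2) = 2/63
Total weight = 2/63 + 1/42 + 2/63 = 11/126
P(V=0 | obs) = 2/63 / 11/126 = 4/11
P(V=1 | obs) = 1/42 / 11/126 = 3/11
P(V=2 | obs) = 2/63 / 11/126 = 4/11

P(V = 0 | obs) = 4/11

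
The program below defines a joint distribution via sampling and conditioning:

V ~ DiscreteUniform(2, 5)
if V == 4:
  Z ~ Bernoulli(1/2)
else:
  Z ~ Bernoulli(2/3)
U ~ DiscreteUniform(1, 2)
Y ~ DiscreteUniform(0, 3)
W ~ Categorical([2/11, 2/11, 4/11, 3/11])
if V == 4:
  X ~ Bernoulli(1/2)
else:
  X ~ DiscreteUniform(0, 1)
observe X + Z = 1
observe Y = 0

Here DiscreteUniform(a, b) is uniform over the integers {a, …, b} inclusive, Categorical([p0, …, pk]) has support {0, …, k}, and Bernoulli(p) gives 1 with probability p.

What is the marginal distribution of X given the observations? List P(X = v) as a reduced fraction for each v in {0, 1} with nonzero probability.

P(X=0) = 5/8, P(X=1) = 3/8

Enumerate traces; 64 have nonzero weight after conditioning:
  (V=2, Z=0, U=1, Y=0, W=0, X=1) weight 1/1056
  (V=2, Z=0, U=1, Y=0, W=1, X=1) weight 1/1056
  (V=2, Z=0, U=1, Y=0, W=2, X=1) weight 1/528
  (V=2, Z=0, U=1, Y=0, W=3, X=1) weight 1/704
  (V=2, Z=0, U=2, Y=0, W=0, X=1) weight 1/1056
  (V=2, Z=0, U=2, Y=0, W=1, X=1) weight 1/1056
  (V=2, Z=0, U=2, Y=0, W=2, X=1) weight 1/528
  (V=2, Z=0, U=2, Y=0, W=3, X=1) weight 1/704
  (V=2, Z=1, U=1, Y=0, W=0, X=0) weight 1/528
  … 55 more
Group by X:
  weight(X=0) = 5/64
  weight(X=1) = 3/64
Total weight = 5/64 + 3/64 = 1/8
P(X=0 | obs) = 5/64 / 1/8 = 5/8
P(X=1 | obs) = 3/64 / 1/8 = 3/8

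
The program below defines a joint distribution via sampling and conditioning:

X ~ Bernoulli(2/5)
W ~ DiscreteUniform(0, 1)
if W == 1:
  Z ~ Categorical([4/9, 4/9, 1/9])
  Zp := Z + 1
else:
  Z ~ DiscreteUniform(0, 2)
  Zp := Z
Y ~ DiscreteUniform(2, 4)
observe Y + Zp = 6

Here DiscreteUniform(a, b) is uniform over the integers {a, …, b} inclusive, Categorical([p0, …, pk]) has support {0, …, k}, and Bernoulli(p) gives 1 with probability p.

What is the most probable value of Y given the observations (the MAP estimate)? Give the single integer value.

Enumerate traces; 6 have nonzero weight after conditioning:
  (X=0, W=0, Z=2, Y=4) weight 1/30
  (X=0, W=1, Z=1, Y=4) weight 2/45
  (X=0, W=1, Z=2, Y=3) weight 1/90
  (X=1, W=0, Z=2, Y=4) weight 1/45
  (X=1, W=1, Z=1, Y=4) weight 4/135
  (X=1, W=1, Z=2, Y=3) weight 1/135
Group by Y:
  weight(Y=3) = 1/54
  weight(Y=4) = 7/54
Total weight = 1/54 + 7/54 = 4/27
P(Y=3 | obs) = 1/54 / 4/27 = 1/8
P(Y=4 | obs) = 7/54 / 4/27 = 7/8
argmax = 4

argmax_v P(Y = v | obs) = 4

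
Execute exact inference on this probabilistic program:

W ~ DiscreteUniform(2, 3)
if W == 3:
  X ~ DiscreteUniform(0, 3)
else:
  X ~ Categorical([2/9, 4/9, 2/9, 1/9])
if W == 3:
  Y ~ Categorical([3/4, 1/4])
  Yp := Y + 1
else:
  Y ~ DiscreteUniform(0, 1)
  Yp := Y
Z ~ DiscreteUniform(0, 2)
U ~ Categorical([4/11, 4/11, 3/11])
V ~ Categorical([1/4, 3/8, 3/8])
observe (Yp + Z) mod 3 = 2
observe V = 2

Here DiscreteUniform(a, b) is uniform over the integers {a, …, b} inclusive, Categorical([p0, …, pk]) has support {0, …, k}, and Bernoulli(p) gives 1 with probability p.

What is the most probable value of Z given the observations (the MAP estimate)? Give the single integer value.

Enumerate traces; 48 have nonzero weight after conditioning:
  (W=2, X=0, Y=0, Z=2, U=0, V=2) weight 1/396
  (W=2, X=0, Y=0, Z=2, U=1, V=2) weight 1/396
  (W=2, X=0, Y=0, Z=2, U=2, V=2) weight 1/528
  (W=2, X=0, Y=1, Z=1, U=0, V=2) weight 1/396
  (W=2, X=0, Y=1, Z=1, U=1, V=2) weight 1/396
  (W=2, X=0, Y=1, Z=1, U=2, V=2) weight 1/528
  (W=2, X=1, Y=0, Z=2, U=0, V=2) weight 1/198
  (W=2, X=1, Y=0, Z=2, U=1, V=2) weight 1/198
  (W=3, X=0, Y=1, Z=0, U=0, V=2) weight 1/704
  … 39 more
Group by Z:
  weight(Z=0) = 1/64
  weight(Z=1) = 5/64
  weight(Z=2) = 1/32
Total weight = 1/64 + 5/64 + 1/32 = 1/8
P(Z=0 | obs) = 1/64 / 1/8 = 1/8
P(Z=1 | obs) = 5/64 / 1/8 = 5/8
P(Z=2 | obs) = 1/32 / 1/8 = 1/4
argmax = 1

argmax_v P(Z = v | obs) = 1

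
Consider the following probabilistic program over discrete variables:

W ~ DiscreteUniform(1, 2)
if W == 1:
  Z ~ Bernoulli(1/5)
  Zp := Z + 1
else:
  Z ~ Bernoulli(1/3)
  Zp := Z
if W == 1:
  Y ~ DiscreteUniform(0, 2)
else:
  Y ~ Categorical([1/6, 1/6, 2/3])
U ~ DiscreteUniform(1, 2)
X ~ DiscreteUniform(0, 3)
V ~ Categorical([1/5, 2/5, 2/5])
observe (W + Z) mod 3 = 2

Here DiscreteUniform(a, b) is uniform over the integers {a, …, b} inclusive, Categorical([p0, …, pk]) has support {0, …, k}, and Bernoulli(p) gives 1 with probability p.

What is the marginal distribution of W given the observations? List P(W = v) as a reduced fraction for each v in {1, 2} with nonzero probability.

P(W=1) = 3/13, P(W=2) = 10/13

Enumerate traces; 144 have nonzero weight after conditioning:
  (W=1, Z=1, Y=0, U=1, X=0, V=0) weight 1/1200
  (W=1, Z=1, Y=0, U=1, X=0, V=1) weight 1/600
  (W=1, Z=1, Y=0, U=1, X=0, V=2) weight 1/600
  (W=1, Z=1, Y=0, U=1, X=1, V=0) weight 1/1200
  (W=1, Z=1, Y=0, U=1, X=1, V=1) weight 1/600
  (W=1, Z=1, Y=0, U=1, X=1, V=2) weight 1/600
  (W=1, Z=1, Y=0, U=1, X=2, V=0) weight 1/1200
  (W=1, Z=1, Y=0, U=1, X=2, V=1) weight 1/600
  (W=2, Z=0, Y=0, U=1, X=0, V=0) weight 1/720
  … 135 more
Group by W:
  weight(W=1) = 1/10
  weight(W=2) = 1/3
Total weight = 1/10 + 1/3 = 13/30
P(W=1 | obs) = 1/10 / 13/30 = 3/13
P(W=2 | obs) = 1/3 / 13/30 = 10/13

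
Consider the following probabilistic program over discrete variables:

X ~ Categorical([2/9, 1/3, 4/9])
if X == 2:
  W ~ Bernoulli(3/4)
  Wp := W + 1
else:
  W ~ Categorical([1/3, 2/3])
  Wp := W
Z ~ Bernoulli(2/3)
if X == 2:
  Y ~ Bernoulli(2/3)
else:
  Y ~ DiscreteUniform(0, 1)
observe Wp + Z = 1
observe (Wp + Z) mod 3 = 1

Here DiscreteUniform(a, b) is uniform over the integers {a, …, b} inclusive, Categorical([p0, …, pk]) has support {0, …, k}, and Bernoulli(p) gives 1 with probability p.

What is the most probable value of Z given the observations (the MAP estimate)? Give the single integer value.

Enumerate traces; 10 have nonzero weight after conditioning:
  (X=0, W=0, Z=1, Y=0) weight 2/81
  (X=0, W=0, Z=1, Y=1) weight 2/81
  (X=0, W=1, Z=0, Y=0) weight 2/81
  (X=0, W=1, Z=0, Y=1) weight 2/81
  (X=1, W=0, Z=1, Y=0) weight 1/27
  (X=1, W=0, Z=1, Y=1) weight 1/27
  (X=1, W=1, Z=0, Y=0) weight 1/27
  (X=1, W=1, Z=0, Y=1) weight 1/27
  … 2 more
Group by Z:
  weight(Z=0) = 13/81
  weight(Z=1) = 10/81
Total weight = 13/81 + 10/81 = 23/81
P(Z=0 | obs) = 13/81 / 23/81 = 13/23
P(Z=1 | obs) = 10/81 / 23/81 = 10/23
argmax = 0

argmax_v P(Z = v | obs) = 0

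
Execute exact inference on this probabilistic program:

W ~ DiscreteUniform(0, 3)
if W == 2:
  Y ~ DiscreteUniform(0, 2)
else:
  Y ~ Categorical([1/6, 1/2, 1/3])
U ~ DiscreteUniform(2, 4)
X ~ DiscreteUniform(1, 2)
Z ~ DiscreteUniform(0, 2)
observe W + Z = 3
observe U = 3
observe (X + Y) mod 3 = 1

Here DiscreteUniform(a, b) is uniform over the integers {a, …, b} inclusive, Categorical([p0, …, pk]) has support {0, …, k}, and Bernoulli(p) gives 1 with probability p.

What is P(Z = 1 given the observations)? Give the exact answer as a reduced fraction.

P(Z = 1 | obs) = 2/5

Enumerate traces; 6 have nonzero weight after conditioning:
  (W=1, Y=0, U=3, X=1, Z=2) weight 1/432
  (W=1, Y=2, U=3, X=2, Z=2) weight 1/216
  (W=2, Y=0, U=3, X=1, Z=1) weight 1/216
  (W=2, Y=2, U=3, X=2, Z=1) weight 1/216
  (W=3, Y=0, U=3, X=1, Z=0) weight 1/432
  (W=3, Y=2, U=3, X=2, Z=0) weight 1/216
Group by Z:
  weight(Z=0) = 1/144
  weight(Z=1) = 1/108
  weight(Z=2) = 1/144
Total weight = 1/144 + 1/108 + 1/144 = 5/216
P(Z=0 | obs) = 1/144 / 5/216 = 3/10
P(Z=1 | obs) = 1/108 / 5/216 = 2/5
P(Z=2 | obs) = 1/144 / 5/216 = 3/10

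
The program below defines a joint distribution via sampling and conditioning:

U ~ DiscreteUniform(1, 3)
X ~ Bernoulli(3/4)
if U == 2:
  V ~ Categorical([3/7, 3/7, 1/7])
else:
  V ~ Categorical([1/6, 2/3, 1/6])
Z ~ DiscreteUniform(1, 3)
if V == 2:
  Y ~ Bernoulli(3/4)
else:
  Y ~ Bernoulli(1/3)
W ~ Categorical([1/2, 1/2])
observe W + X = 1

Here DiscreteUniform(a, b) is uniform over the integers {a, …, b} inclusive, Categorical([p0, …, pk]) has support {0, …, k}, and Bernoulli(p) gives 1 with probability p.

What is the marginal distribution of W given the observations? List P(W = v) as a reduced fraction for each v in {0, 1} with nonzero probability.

Enumerate traces; 108 have nonzero weight after conditioning:
  (U=1, X=0, V=0, Z=1, Y=0, W=1) weight 1/648
  (U=1, X=0, V=0, Z=1, Y=1, W=1) weight 1/1296
  (U=1, X=0, V=0, Z=2, Y=0, W=1) weight 1/648
  (U=1, X=0, V=0, Z=2, Y=1, W=1) weight 1/1296
  (U=1, X=0, V=0, Z=3, Y=0, W=1) weight 1/648
  (U=1, X=0, V=0, Z=3, Y=1, W=1) weight 1/1296
  (U=1, X=0, V=1, Z=1, Y=0, W=1) weight 1/162
  (U=1, X=0, V=1, Z=1, Y=1, W=1) weight 1/324
  (U=1, X=1, V=0, Z=1, Y=0, W=0) weight 1/216
  … 99 more
Group by W:
  weight(W=0) = 3/8
  weight(W=1) = 1/8
Total weight = 3/8 + 1/8 = 1/2
P(W=0 | obs) = 3/8 / 1/2 = 3/4
P(W=1 | obs) = 1/8 / 1/2 = 1/4

P(W=0) = 3/4, P(W=1) = 1/4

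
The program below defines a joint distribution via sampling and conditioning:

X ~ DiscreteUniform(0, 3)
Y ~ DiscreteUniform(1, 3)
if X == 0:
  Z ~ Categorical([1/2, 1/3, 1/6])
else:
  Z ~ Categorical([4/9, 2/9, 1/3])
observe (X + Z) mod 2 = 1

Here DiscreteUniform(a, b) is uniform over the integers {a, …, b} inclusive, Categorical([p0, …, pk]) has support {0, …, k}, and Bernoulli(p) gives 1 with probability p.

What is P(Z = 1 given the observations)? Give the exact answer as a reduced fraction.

Enumerate traces; 18 have nonzero weight after conditioning:
  (X=0, Y=1, Z=1) weight 1/36
  (X=0, Y=2, Z=1) weight 1/36
  (X=0, Y=3, Z=1) weight 1/36
  (X=1, Y=1, Z=0) weight 1/27
  (X=1, Y=1, Z=2) weight 1/36
  (X=1, Y=2, Z=0) weight 1/27
  (X=1, Y=2, Z=2) weight 1/36
  (X=1, Y=3, Z=0) weight 1/27
  … 10 more
Group by Z:
  weight(Z=0) = 2/9
  weight(Z=1) = 5/36
  weight(Z=2) = 1/6
Total weight = 2/9 + 5/36 + 1/6 = 19/36
P(Z=0 | obs) = 2/9 / 19/36 = 8/19
P(Z=1 | obs) = 5/36 / 19/36 = 5/19
P(Z=2 | obs) = 1/6 / 19/36 = 6/19

P(Z = 1 | obs) = 5/19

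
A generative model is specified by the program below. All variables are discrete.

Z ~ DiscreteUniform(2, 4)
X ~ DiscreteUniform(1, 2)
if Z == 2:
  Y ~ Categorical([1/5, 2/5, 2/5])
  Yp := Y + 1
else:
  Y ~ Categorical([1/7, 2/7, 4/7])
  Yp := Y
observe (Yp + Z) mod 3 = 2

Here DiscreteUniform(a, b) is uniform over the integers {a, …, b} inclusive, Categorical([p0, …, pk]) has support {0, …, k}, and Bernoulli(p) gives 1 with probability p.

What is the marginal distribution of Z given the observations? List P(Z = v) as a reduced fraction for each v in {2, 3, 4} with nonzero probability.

Enumerate traces; 6 have nonzero weight after conditioning:
  (Z=2, X=1, Y=2) weight 1/15
  (Z=2, X=2, Y=2) weight 1/15
  (Z=3, X=1, Y=2) weight 2/21
  (Z=3, X=2, Y=2) weight 2/21
  (Z=4, X=1, Y=1) weight 1/21
  (Z=4, X=2, Y=1) weight 1/21
Group by Z:
  weight(Z=2) = 2/15
  weight(Z=3) = 4/21
  weight(Z=4) = 2/21
Total weight = 2/15 + 4/21 + 2/21 = 44/105
P(Z=2 | obs) = 2/15 / 44/105 = 7/22
P(Z=3 | obs) = 4/21 / 44/105 = 5/11
P(Z=4 | obs) = 2/21 / 44/105 = 5/22

P(Z=2) = 7/22, P(Z=3) = 5/11, P(Z=4) = 5/22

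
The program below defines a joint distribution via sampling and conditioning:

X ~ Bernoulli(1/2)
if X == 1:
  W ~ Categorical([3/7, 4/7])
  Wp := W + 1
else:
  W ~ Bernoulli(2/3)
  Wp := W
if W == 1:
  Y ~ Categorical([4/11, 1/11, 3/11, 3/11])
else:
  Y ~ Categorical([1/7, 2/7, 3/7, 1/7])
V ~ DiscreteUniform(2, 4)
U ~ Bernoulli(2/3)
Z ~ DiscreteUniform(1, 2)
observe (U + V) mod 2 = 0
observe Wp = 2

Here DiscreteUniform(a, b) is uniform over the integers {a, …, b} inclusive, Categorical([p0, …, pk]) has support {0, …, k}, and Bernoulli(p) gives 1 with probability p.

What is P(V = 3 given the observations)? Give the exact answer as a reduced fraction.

Enumerate traces; 24 have nonzero weight after conditioning:
  (X=1, W=1, Y=0, V=2, U=0, Z=1) weight 4/693
  (X=1, W=1, Y=0, V=2, U=0, Z=2) weight 4/693
  (X=1, W=1, Y=0, V=3, U=1, Z=1) weight 8/693
  (X=1, W=1, Y=0, V=3, U=1, Z=2) weight 8/693
  (X=1, W=1, Y=0, V=4, U=0, Z=1) weight 4/693
  (X=1, W=1, Y=0, V=4, U=0, Z=2) weight 4/693
  (X=1, W=1, Y=1, V=2, U=0, Z=1) weight 1/693
  (X=1, W=1, Y=1, V=2, U=0, Z=2) weight 1/693
  … 16 more
Group by V:
  weight(V=2) = 2/63
  weight(V=3) = 4/63
  weight(V=4) = 2/63
Total weight = 2/63 + 4/63 + 2/63 = 8/63
P(V=2 | obs) = 2/63 / 8/63 = 1/4
P(V=3 | obs) = 4/63 / 8/63 = 1/2
P(V=4 | obs) = 2/63 / 8/63 = 1/4

P(V = 3 | obs) = 1/2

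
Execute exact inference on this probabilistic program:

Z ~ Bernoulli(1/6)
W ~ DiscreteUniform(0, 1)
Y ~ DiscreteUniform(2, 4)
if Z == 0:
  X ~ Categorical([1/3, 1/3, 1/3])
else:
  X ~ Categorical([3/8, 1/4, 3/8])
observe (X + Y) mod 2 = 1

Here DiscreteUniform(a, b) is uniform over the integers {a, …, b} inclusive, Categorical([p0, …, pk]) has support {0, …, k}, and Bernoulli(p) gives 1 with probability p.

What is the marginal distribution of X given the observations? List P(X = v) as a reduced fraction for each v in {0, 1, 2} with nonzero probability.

Enumerate traces; 16 have nonzero weight after conditioning:
  (Z=0, W=0, Y=2, X=1) weight 5/108
  (Z=0, W=0, Y=3, X=0) weight 5/108
  (Z=0, W=0, Y=3, X=2) weight 5/108
  (Z=0, W=0, Y=4, X=1) weight 5/108
  (Z=0, W=1, Y=2, X=1) weight 5/108
  (Z=0, W=1, Y=3, X=0) weight 5/108
  (Z=0, W=1, Y=3, X=2) weight 5/108
  (Z=0, W=1, Y=4, X=1) weight 5/108
  … 8 more
Group by X:
  weight(X=0) = 49/432
  weight(X=1) = 23/108
  weight(X=2) = 49/432
Total weight = 49/432 + 23/108 + 49/432 = 95/216
P(X=0 | obs) = 49/432 / 95/216 = 49/190
P(X=1 | obs) = 23/108 / 95/216 = 46/95
P(X=2 | obs) = 49/432 / 95/216 = 49/190

P(X=0) = 49/190, P(X=1) = 46/95, P(X=2) = 49/190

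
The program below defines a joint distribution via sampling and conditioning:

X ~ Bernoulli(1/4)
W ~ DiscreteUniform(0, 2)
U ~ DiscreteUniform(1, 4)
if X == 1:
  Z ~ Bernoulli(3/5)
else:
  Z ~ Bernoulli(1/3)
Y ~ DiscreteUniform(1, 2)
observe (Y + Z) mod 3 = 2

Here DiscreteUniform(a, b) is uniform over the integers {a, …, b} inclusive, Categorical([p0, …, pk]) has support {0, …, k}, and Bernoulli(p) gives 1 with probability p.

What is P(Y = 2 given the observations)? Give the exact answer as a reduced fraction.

Enumerate traces; 48 have nonzero weight after conditioning:
  (X=0, W=0, U=1, Z=0, Y=2) weight 1/48
  (X=0, W=0, U=1, Z=1, Y=1) weight 1/96
  (X=0, W=0, U=2, Z=0, Y=2) weight 1/48
  (X=0, W=0, U=2, Z=1, Y=1) weight 1/96
  (X=0, W=0, U=3, Z=0, Y=2) weight 1/48
  (X=0, W=0, U=3, Z=1, Y=1) weight 1/96
  (X=0, W=0, U=4, Z=0, Y=2) weight 1/48
  (X=0, W=0, U=4, Z=1, Y=1) weight 1/96
  … 40 more
Group by Y:
  weight(Y=1) = 1/5
  weight(Y=2) = 3/10
Total weight = 1/5 + 3/10 = 1/2
P(Y=1 | obs) = 1/5 / 1/2 = 2/5
P(Y=2 | obs) = 3/10 / 1/2 = 3/5

P(Y = 2 | obs) = 3/5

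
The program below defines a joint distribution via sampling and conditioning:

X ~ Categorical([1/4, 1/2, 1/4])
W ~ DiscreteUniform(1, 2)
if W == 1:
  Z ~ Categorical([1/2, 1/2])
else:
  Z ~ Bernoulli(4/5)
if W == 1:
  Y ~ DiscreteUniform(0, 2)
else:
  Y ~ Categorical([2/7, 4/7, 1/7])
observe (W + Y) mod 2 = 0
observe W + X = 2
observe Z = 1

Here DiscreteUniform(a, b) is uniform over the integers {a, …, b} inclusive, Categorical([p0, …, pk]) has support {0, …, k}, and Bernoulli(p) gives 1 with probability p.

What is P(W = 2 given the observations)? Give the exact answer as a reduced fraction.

Enumerate traces; 3 have nonzero weight after conditioning:
  (X=0, W=2, Z=1, Y=0) weight 1/35
  (X=0, W=2, Z=1, Y=2) weight 1/70
  (X=1, W=1, Z=1, Y=1) weight 1/24
Group by W:
  weight(W=1) = 1/24
  weight(W=2) = 3/70
Total weight = 1/24 + 3/70 = 71/840
P(W=1 | obs) = 1/24 / 71/840 = 35/71
P(W=2 | obs) = 3/70 / 71/840 = 36/71

P(W = 2 | obs) = 36/71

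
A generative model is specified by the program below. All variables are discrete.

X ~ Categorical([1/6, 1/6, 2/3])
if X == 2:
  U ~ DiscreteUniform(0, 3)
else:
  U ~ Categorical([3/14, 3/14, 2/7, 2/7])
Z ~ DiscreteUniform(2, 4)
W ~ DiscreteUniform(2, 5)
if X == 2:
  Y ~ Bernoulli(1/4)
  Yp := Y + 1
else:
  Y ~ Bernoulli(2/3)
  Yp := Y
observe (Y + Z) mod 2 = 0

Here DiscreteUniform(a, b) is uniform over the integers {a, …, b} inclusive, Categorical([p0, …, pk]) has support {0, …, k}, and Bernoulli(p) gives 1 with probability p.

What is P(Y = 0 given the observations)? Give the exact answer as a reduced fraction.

Enumerate traces; 144 have nonzero weight after conditioning:
  (X=0, U=0, Z=2, W=2, Y=0) weight 1/1008
  (X=0, U=0, Z=2, W=3, Y=0) weight 1/1008
  (X=0, U=0, Z=2, W=4, Y=0) weight 1/1008
  (X=0, U=0, Z=2, W=5, Y=0) weight 1/1008
  (X=0, U=0, Z=3, W=2, Y=1) weight 1/504
  (X=0, U=0, Z=3, W=3, Y=1) weight 1/504
  (X=0, U=0, Z=3, W=4, Y=1) weight 1/504
  (X=0, U=0, Z=3, W=5, Y=1) weight 1/504
  … 136 more
Group by Y:
  weight(Y=0) = 11/27
  weight(Y=1) = 7/54
Total weight = 11/27 + 7/54 = 29/54
P(Y=0 | obs) = 11/27 / 29/54 = 22/29
P(Y=1 | obs) = 7/54 / 29/54 = 7/29

P(Y = 0 | obs) = 22/29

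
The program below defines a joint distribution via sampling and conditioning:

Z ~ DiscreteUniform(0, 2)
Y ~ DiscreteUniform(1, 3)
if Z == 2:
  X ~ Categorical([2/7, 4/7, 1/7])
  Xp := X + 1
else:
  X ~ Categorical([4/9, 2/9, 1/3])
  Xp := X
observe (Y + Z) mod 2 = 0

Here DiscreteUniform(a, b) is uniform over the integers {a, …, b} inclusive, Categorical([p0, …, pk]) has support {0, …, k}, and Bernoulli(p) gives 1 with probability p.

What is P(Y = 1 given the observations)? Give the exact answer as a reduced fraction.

P(Y = 1 | obs) = 1/4

Enumerate traces; 12 have nonzero weight after conditioning:
  (Z=0, Y=2, X=0) weight 4/81
  (Z=0, Y=2, X=1) weight 2/81
  (Z=0, Y=2, X=2) weight 1/27
  (Z=1, Y=1, X=0) weight 4/81
  (Z=1, Y=1, X=1) weight 2/81
  (Z=1, Y=1, X=2) weight 1/27
  (Z=1, Y=3, X=0) weight 4/81
  (Z=1, Y=3, X=1) weight 2/81
  … 4 more
Group by Y:
  weight(Y=1) = 1/9
  weight(Y=2) = 2/9
  weight(Y=3) = 1/9
Total weight = 1/9 + 2/9 + 1/9 = 4/9
P(Y=1 | obs) = 1/9 / 4/9 = 1/4
P(Y=2 | obs) = 2/9 / 4/9 = 1/2
P(Y=3 | obs) = 1/9 / 4/9 = 1/4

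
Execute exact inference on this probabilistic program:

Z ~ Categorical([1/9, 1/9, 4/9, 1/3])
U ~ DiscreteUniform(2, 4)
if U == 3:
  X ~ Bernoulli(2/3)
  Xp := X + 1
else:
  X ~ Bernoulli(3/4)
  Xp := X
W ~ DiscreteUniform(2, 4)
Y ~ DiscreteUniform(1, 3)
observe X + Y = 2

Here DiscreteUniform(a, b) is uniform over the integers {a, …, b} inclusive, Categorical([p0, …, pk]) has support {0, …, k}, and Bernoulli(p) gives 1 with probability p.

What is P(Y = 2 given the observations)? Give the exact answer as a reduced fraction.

P(Y = 2 | obs) = 5/18

Enumerate traces; 72 have nonzero weight after conditioning:
  (Z=0, U=2, X=0, W=2, Y=2) weight 1/972
  (Z=0, U=2, X=0, W=3, Y=2) weight 1/972
  (Z=0, U=2, X=0, W=4, Y=2) weight 1/972
  (Z=0, U=2, X=1, W=2, Y=1) weight 1/324
  (Z=0, U=2, X=1, W=3, Y=1) weight 1/324
  (Z=0, U=2, X=1, W=4, Y=1) weight 1/324
  (Z=0, U=3, X=0, W=2, Y=2) weight 1/729
  (Z=0, U=3, X=0, W=3, Y=2) weight 1/729
  … 64 more
Group by Y:
  weight(Y=1) = 13/54
  weight(Y=2) = 5/54
Total weight = 13/54 + 5/54 = 1/3
P(Y=1 | obs) = 13/54 / 1/3 = 13/18
P(Y=2 | obs) = 5/54 / 1/3 = 5/18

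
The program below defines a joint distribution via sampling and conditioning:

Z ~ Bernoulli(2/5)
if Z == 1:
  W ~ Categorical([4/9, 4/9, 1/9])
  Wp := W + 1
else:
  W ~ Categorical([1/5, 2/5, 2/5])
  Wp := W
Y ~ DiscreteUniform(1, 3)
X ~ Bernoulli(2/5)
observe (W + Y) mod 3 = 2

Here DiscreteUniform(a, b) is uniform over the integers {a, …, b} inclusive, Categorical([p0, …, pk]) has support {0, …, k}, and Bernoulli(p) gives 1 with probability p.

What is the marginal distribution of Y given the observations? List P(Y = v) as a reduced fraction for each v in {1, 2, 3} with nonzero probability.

P(Y=1) = 94/225, P(Y=2) = 67/225, P(Y=3) = 64/225

Enumerate traces; 12 have nonzero weight after conditioning:
  (Z=0, W=0, Y=2, X=0) weight 3/125
  (Z=0, W=0, Y=2, X=1) weight 2/125
  (Z=0, W=1, Y=1, X=0) weight 6/125
  (Z=0, W=1, Y=1, X=1) weight 4/125
  (Z=0, W=2, Y=3, X=0) weight 6/125
  (Z=0, W=2, Y=3, X=1) weight 4/125
  (Z=1, W=0, Y=2, X=0) weight 8/225
  (Z=1, W=0, Y=2, X=1) weight 16/675
  … 4 more
Group by Y:
  weight(Y=1) = 94/675
  weight(Y=2) = 67/675
  weight(Y=3) = 64/675
Total weight = 94/675 + 67/675 + 64/675 = 1/3
P(Y=1 | obs) = 94/675 / 1/3 = 94/225
P(Y=2 | obs) = 67/675 / 1/3 = 67/225
P(Y=3 | obs) = 64/675 / 1/3 = 64/225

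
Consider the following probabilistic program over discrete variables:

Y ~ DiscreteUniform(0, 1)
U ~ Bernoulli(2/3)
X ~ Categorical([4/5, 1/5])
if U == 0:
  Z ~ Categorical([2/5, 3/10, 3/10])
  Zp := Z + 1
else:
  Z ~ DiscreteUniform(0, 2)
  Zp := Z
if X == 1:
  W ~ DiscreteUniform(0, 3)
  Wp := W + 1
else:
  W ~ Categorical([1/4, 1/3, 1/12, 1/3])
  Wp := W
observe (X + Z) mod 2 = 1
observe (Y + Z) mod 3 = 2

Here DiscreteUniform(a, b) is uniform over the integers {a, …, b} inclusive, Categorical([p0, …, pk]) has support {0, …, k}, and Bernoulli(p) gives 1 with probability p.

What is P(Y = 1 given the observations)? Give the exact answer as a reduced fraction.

Enumerate traces; 16 have nonzero weight after conditioning:
  (Y=0, U=0, X=1, Z=2, W=0) weight 1/400
  (Y=0, U=0, X=1, Z=2, W=1) weight 1/400
  (Y=0, U=0, X=1, Z=2, W=2) weight 1/400
  (Y=0, U=0, X=1, Z=2, W=3) weight 1/400
  (Y=0, U=1, X=1, Z=2, W=0) weight 1/180
  (Y=0, U=1, X=1, Z=2, W=1) weight 1/180
  (Y=0, U=1, X=1, Z=2, W=2) weight 1/180
  (Y=0, U=1, X=1, Z=2, W=3) weight 1/180
  (Y=1, U=0, X=0, Z=1, W=0) weight 1/100
  … 7 more
Group by Y:
  weight(Y=0) = 29/900
  weight(Y=1) = 29/225
Total weight = 29/900 + 29/225 = 29/180
P(Y=0 | obs) = 29/900 / 29/180 = 1/5
P(Y=1 | obs) = 29/225 / 29/180 = 4/5

P(Y = 1 | obs) = 4/5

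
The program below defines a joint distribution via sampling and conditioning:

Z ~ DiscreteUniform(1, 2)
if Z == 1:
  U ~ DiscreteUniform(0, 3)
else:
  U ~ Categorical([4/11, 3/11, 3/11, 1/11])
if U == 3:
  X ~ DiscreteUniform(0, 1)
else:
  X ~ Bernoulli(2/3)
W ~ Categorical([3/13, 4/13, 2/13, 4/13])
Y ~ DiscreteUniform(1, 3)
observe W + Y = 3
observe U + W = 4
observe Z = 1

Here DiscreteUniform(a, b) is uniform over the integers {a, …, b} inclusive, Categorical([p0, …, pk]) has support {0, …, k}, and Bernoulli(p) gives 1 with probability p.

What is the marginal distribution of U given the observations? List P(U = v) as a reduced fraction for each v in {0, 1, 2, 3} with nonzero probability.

P(U=2) = 1/3, P(U=3) = 2/3

Enumerate traces; 4 have nonzero weight after conditioning:
  (Z=1, U=2, X=0, W=2, Y=1) weight 1/468
  (Z=1, U=2, X=1, W=2, Y=1) weight 1/234
  (Z=1, U=3, X=0, W=1, Y=2) weight 1/156
  (Z=1, U=3, X=1, W=1, Y=2) weight 1/156
Group by U:
  weight(U=2) = 1/156
  weight(U=3) = 1/78
Total weight = 1/156 + 1/78 = 1/52
P(U=2 | obs) = 1/156 / 1/52 = 1/3
P(U=3 | obs) = 1/78 / 1/52 = 2/3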